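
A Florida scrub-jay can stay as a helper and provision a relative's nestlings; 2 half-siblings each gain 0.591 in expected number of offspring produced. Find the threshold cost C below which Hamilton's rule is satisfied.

0.2955

r to a half-sibling = 0.25 (half-sibs share one parent — one path of length 2: r = (1/2)^2 = 1/4).
Hamilton's rule: n·r·B > C, so the trait is favored while C < n·r·B = 2·0.25·0.591 = 0.2955.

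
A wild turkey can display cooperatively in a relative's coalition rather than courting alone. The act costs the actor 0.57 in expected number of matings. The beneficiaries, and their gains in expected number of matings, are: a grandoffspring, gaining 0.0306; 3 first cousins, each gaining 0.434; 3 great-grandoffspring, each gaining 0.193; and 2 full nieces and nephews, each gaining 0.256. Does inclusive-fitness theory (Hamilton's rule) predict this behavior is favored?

Hamilton's rule: the trait is favored when the sum of r·B over every recipient exceeds the actor's cost C.
r to a grandoffspring = 0.25 (two parent–offspring links: r = (1/2)^2 = 1/4).
r to a first cousin = 0.125 (first cousins share one grandparent pair — two paths of length 4: r = 2·(1/2)^4 = 1/8).
r to a great-grandoffspring = 0.125 (three parent–offspring links: r = (1/2)^3 = 1/8).
r to a full niece or nephew = 1/4 (full aunt/uncle↔niece/nephew: two paths of length 3 through the shared grandparent pair: r = 2·(1/2)^3 = 1/4).
Summing one r·B term per recipient: 1·0.25·0.0306 + 3·0.125·0.434 + 3·0.125·0.193 + 2·0.25·0.256 = 0.370775.
0.370775 < 0.57: the indirect benefit is less than the cost.

No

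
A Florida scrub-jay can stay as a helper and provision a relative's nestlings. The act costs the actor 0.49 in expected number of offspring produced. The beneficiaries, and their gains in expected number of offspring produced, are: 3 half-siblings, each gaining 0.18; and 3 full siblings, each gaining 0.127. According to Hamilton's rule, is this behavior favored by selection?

Hamilton's rule: the trait is favored when the sum of r·B over every recipient exceeds the actor's cost C.
r to a half-sibling = 1/4 (half-sibs share one parent — one path of length 2: r = (1/2)^2 = 1/4).
r to a full sibling = 0.5 (full sibs share both parents — two paths of length 2: r = 2·(1/2)^2 = 1/2).
Summing one r·B term per recipient: 3·0.25·0.18 + 3·0.5·0.127 = 0.3255.
0.3255 < 0.49: the indirect benefit is less than the cost.

No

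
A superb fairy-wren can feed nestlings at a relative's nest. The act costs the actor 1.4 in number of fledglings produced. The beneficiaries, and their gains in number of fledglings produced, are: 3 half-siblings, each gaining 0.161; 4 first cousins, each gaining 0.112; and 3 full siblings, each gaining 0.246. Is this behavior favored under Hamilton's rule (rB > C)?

No

Hamilton's rule: the trait is favored when the sum of r·B over every recipient exceeds the actor's cost C.
r to a half-sibling = 1/4 (half-sibs share one parent — one path of length 2: r = (1/2)^2 = 1/4).
r to a first cousin = 1/8 (first cousins share one grandparent pair — two paths of length 4: r = 2·(1/2)^4 = 1/8).
r to a full sibling = 0.5 (full sibs share both parents — two paths of length 2: r = 2·(1/2)^2 = 1/2).
Summing one r·B term per recipient: 3·0.25·0.161 + 4·0.125·0.112 + 3·0.5·0.246 = 0.54575.
0.54575 < 1.4: the indirect benefit is less than the cost.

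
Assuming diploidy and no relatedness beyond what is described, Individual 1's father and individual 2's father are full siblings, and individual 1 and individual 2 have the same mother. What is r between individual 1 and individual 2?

Wright's path rule: contributions from independent ancestry routes add.
Individual 1 and individual 2 are related in two ways: first cousins through their fathers (r = 1/8) and half-sibs through their shared mother (r = 1/4).
r = 1/8 + 1/4 = 0.375.

0.375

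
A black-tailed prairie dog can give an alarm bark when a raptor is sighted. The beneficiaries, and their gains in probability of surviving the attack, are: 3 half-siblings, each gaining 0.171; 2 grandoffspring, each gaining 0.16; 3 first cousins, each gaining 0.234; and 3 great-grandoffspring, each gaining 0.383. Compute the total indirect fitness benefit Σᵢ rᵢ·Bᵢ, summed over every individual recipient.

r to a half-sibling = 1/4 (half-sibs share one parent — one path of length 2: r = (1/2)^2 = 1/4).
r to a grandoffspring = 0.25 (two parent–offspring links: r = (1/2)^2 = 1/4).
r to a first cousin = 0.125 (first cousins share one grandparent pair — two paths of length 4: r = 2·(1/2)^4 = 1/8).
r to a great-grandoffspring = 0.125 (three parent–offspring links: r = (1/2)^3 = 1/8).
Summing one r·B term per recipient: 3·0.25·0.171 + 2·0.25·0.16 + 3·0.125·0.234 + 3·0.125·0.383 = 0.439625.

0.439625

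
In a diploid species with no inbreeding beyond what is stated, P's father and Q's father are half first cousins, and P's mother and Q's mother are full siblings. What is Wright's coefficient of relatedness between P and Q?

0.140625

With two independent routes of shared ancestry, r is the sum of the two contributions.
P and Q are related in two ways: half second cousins through their fathers (r = 1/64) and first cousins through their mothers (r = 1/8).
r = 1/64 + 1/8 = 9/64 = 0.140625.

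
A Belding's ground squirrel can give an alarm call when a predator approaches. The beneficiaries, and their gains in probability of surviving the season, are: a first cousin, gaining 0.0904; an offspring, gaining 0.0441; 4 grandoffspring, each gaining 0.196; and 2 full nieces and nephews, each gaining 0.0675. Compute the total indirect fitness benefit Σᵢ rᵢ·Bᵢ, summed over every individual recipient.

r to a first cousin = 1/8 (first cousins share one grandparent pair — two paths of length 4: r = 2·(1/2)^4 = 1/8).
r to an offspring = 1/2 (one parent–offspring link: r = (1/2)^1 = 1/2).
r to a grandoffspring = 0.25 (two parent–offspring links: r = (1/2)^2 = 1/4).
r to a full niece or nephew = 1/4 (full aunt/uncle↔niece/nephew: two paths of length 3 through the shared grandparent pair: r = 2·(1/2)^3 = 1/4).
Summing one r·B term per recipient: 1·0.125·0.0904 + 1·0.5·0.0441 + 4·0.25·0.196 + 2·0.25·0.0675 = 0.2631.

0.2631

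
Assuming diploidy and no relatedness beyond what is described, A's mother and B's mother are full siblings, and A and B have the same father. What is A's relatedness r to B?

0.375

Relatedness sums over independent paths through distinct common ancestors.
A and B are related in two ways: first cousins through their mothers (r = 1/8) and half-sibs through their shared father (r = 1/4).
r = 1/8 + 1/4 = 0.375.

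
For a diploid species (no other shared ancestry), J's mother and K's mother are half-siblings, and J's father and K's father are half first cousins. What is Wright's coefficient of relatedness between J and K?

Relatedness sums over independent paths through distinct common ancestors.
J and K are related in two ways: half first cousins through their mothers (r = 1/16) and half second cousins through their fathers (r = 1/64).
r = 1/16 + 1/64 = 0.078125.

0.078125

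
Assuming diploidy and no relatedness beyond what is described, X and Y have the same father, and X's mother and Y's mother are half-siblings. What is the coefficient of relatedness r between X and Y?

With two independent routes of shared ancestry, r is the sum of the two contributions.
X and Y are related in two ways: half-sibs through their shared father (r = 1/4) and half first cousins through their mothers (r = 1/16).
r = 1/4 + 1/16 = 0.3125.

0.3125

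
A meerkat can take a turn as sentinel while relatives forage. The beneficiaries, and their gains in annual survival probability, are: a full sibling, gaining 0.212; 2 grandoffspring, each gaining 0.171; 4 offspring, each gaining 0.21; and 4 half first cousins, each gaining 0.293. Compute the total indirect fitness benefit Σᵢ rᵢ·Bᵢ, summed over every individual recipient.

r to a full sibling = 1/2 (full sibs share both parents — two paths of length 2: r = 2·(1/2)^2 = 1/2).
r to a grandoffspring = 0.25 (two parent–offspring links: r = (1/2)^2 = 1/4).
r to an offspring = 0.5 (one parent–offspring link: r = (1/2)^1 = 1/2).
r to a half first cousin = 1/16 (half first cousins share one grandparent — one path of length 4: r = (1/2)^4 = 1/16).
Summing one r·B term per recipient: 1·0.5·0.212 + 2·0.25·0.171 + 4·0.5·0.21 + 4·0.0625·0.293 = 0.68475.

0.68475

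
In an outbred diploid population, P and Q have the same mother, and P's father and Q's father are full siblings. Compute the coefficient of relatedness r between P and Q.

Relatedness sums over independent paths through distinct common ancestors.
P and Q are related in two ways: half-sibs through their shared mother (r = 1/4) and first cousins through their fathers (r = 1/8).
r = 1/4 + 1/8 = 3/8 = 0.375.

0.375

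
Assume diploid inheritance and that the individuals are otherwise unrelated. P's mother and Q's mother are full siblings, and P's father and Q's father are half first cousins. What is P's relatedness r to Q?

Wright's path rule: contributions from independent ancestry routes add.
P and Q are related in two ways: first cousins through their mothers (r = 1/8) and half second cousins through their fathers (r = 1/64).
r = 1/8 + 1/64 = 0.140625.

0.140625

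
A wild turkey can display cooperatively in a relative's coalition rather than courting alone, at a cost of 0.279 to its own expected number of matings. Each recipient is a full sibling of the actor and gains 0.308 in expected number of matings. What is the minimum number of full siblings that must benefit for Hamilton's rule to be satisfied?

2

r to a full sibling = 0.5 (full sibs share both parents — two paths of length 2: r = 2·(1/2)^2 = 1/2).
Hamilton's rule: n·r·B > C  ⇒  n > C/(r·B) = 0.279/(0.5·0.308) = 1.812.
The smallest integer exceeding 1.812 is 2.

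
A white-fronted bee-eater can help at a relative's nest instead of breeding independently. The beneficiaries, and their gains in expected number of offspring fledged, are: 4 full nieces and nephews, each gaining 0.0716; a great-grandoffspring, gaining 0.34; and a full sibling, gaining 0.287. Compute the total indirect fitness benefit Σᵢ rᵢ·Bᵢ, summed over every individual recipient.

r to a full niece or nephew = 0.25 (full aunt/uncle↔niece/nephew: two paths of length 3 through the shared grandparent pair: r = 2·(1/2)^3 = 1/4).
r to a great-grandoffspring = 1/8 (three parent–offspring links: r = (1/2)^3 = 1/8).
r to a full sibling = 0.5 (full sibs share both parents — two paths of length 2: r = 2·(1/2)^2 = 1/2).
Summing one r·B term per recipient: 4·0.25·0.0716 + 1·0.125·0.34 + 1·0.5·0.287 = 0.2576.

0.2576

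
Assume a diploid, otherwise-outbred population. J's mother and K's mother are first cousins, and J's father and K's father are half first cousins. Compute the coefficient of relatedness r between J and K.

Independent pedigree routes through distinct common ancestors add.
J and K are related in two ways: second cousins through their mothers (r = 1/32) and half second cousins through their fathers (r = 1/64).
r = 1/32 + 1/64 = 3/64 = 0.046875.

0.046875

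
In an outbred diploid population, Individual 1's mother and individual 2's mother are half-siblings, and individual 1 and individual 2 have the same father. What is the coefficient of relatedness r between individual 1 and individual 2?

Wright's path rule: contributions from independent ancestry routes add.
Individual 1 and individual 2 are related in two ways: half first cousins through their mothers (r = 1/16) and half-sibs through their shared father (r = 1/4).
r = 1/16 + 1/4 = 5/16 = 0.3125.

0.3125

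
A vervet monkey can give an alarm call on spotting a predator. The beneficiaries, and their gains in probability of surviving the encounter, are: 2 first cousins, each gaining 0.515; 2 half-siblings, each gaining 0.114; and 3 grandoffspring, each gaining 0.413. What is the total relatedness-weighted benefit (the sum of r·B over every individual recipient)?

0.4955

r to a first cousin = 0.125 (first cousins share one grandparent pair — two paths of length 4: r = 2·(1/2)^4 = 1/8).
r to a half-sibling = 0.25 (half-sibs share one parent — one path of length 2: r = (1/2)^2 = 1/4).
r to a grandoffspring = 0.25 (two parent–offspring links: r = (1/2)^2 = 1/4).
Summing one r·B term per recipient: 2·0.125·0.515 + 2·0.25·0.114 + 3·0.25·0.413 = 0.4955.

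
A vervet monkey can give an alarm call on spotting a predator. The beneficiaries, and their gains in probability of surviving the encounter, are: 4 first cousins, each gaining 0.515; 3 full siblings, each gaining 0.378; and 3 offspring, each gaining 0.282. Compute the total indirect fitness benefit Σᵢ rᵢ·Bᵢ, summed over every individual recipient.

r to a first cousin = 1/8 (first cousins share one grandparent pair — two paths of length 4: r = 2·(1/2)^4 = 1/8).
r to a full sibling = 1/2 (full sibs share both parents — two paths of length 2: r = 2·(1/2)^2 = 1/2).
r to an offspring = 0.5 (one parent–offspring link: r = (1/2)^1 = 1/2).
Summing one r·B term per recipient: 4·0.125·0.515 + 3·0.5·0.378 + 3·0.5·0.282 = 1.2475.

1.2475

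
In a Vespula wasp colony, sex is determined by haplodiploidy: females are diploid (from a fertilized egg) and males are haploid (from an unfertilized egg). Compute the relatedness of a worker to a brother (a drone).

0.25

Her haploid brother carries none of their father's genes and a random half of their mother's genome; that half matches the maternal half of her own genome with probability 1/2: r = 1/2 · 1/2 = 1/4.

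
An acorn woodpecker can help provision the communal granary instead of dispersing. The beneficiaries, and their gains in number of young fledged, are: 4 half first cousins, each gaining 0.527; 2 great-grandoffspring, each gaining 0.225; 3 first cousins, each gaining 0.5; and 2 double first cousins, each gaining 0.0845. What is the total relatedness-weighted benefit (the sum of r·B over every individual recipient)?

0.41775

r to a half first cousin = 0.0625 (half first cousins share one grandparent — one path of length 4: r = (1/2)^4 = 1/16).
r to a great-grandoffspring = 1/8 (three parent–offspring links: r = (1/2)^3 = 1/8).
r to a first cousin = 1/8 (first cousins share one grandparent pair — two paths of length 4: r = 2·(1/2)^4 = 1/8).
r to a double first cousin = 1/4 (double first cousins share both grandparent pairs — four paths of length 4: r = 4·(1/2)^4 = 1/4).
Summing one r·B term per recipient: 4·0.0625·0.527 + 2·0.125·0.225 + 3·0.125·0.5 + 2·0.25·0.0845 = 0.41775.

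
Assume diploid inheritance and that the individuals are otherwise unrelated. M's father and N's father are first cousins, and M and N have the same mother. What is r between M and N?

0.28125

Independent pedigree routes through distinct common ancestors add.
M and N are related in two ways: second cousins through their fathers (r = 1/32) and half-sibs through their shared mother (r = 1/4).
r = 1/32 + 1/4 = 9/32 = 0.28125.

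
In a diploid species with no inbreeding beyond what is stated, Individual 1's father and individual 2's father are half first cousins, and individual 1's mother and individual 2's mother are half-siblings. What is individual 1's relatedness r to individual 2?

0.078125

Relatedness sums over independent paths through distinct common ancestors.
Individual 1 and individual 2 are related in two ways: half second cousins through their fathers (r = 1/64) and half first cousins through their mothers (r = 1/16).
r = 1/64 + 1/16 = 5/64 = 0.078125.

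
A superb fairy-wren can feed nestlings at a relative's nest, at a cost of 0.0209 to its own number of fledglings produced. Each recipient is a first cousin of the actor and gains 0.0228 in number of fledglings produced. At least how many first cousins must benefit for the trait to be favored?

8

r to a first cousin = 0.125 (first cousins share one grandparent pair — two paths of length 4: r = 2·(1/2)^4 = 1/8).
Hamilton's rule: n·r·B > C  ⇒  n > C/(r·B) = 0.0209/(0.125·0.0228) = 7.333.
The smallest integer exceeding 7.333 is 8.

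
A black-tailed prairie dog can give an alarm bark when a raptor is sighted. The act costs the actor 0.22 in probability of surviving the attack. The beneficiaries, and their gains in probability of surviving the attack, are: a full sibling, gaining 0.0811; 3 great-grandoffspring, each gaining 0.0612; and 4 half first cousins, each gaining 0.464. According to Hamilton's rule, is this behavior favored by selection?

No

Hamilton's rule: the trait is favored when the sum of r·B over every recipient exceeds the actor's cost C.
r to a full sibling = 1/2 (full sibs share both parents — two paths of length 2: r = 2·(1/2)^2 = 1/2).
r to a great-grandoffspring = 0.125 (three parent–offspring links: r = (1/2)^3 = 1/8).
r to a half first cousin = 0.0625 (half first cousins share one grandparent — one path of length 4: r = (1/2)^4 = 1/16).
Summing one r·B term per recipient: 1·0.5·0.0811 + 3·0.125·0.0612 + 4·0.0625·0.464 = 0.1795.
0.1795 < 0.22: the indirect benefit is less than the cost.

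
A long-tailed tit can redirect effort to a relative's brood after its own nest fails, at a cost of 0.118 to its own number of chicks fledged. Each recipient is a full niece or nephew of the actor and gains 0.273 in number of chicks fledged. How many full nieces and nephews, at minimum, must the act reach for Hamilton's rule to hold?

r to a full niece or nephew = 1/4 (full aunt/uncle↔niece/nephew: two paths of length 3 through the shared grandparent pair: r = 2·(1/2)^3 = 1/4).
Hamilton's rule: n·r·B > C  ⇒  n > C/(r·B) = 0.118/(0.25·0.273) = 1.729.
The smallest integer exceeding 1.729 is 2.

2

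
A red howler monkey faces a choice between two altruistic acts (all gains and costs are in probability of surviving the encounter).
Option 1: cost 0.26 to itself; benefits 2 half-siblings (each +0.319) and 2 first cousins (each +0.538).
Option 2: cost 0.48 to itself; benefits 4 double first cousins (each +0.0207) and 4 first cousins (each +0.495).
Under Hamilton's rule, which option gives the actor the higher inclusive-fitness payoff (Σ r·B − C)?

Option 1: r to a half-sibling = 0.25.
Option 1: r to a first cousin = 0.125.
Option 1: Σ r·B − C = (2·0.25·0.319 + 2·0.125·0.538) − 0.26 = 0.034.
Option 2: r to a double first cousin = 0.25.
Option 2: r to a first cousin = 0.125.
Option 2: Σ r·B − C = (4·0.25·0.0207 + 4·0.125·0.495) − 0.48 = -0.2118.
Option 1 has the higher net inclusive-fitness payoff.

Option 1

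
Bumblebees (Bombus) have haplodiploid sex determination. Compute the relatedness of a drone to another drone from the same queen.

Haploid brothers each carry a random half of the queen's diploid genome, so on average they share half: r = 1/2.

0.5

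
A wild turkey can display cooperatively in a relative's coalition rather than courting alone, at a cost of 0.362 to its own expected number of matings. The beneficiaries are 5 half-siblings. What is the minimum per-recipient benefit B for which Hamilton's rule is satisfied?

r to a half-sibling = 1/4 (half-sibs share one parent — one path of length 2: r = (1/2)^2 = 1/4).
Hamilton's rule with n recipients of equal r: n·r·B > C, so B > C/(n·r) = 0.362/(5·0.25) = 0.2896.

0.2896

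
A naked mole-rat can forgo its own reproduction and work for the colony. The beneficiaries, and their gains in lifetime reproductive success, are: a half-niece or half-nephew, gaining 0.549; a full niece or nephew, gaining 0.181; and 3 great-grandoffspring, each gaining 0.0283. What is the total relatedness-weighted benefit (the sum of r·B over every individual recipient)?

r to a half-niece or half-nephew = 1/8 (half-aunt/uncle↔niece/nephew: one path of length 3: r = (1/2)^3 = 1/8).
r to a full niece or nephew = 0.25 (full aunt/uncle↔niece/nephew: two paths of length 3 through the shared grandparent pair: r = 2·(1/2)^3 = 1/4).
r to a great-grandoffspring = 0.125 (three parent–offspring links: r = (1/2)^3 = 1/8).
Summing one r·B term per recipient: 1·0.125·0.549 + 1·0.25·0.181 + 3·0.125·0.0283 = 0.1244875.

0.1244875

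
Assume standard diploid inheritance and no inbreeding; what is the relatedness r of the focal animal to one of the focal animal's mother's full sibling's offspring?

0.125

Each parent–offspring link contributes a factor of 1/2, and independent paths through distinct common ancestors add.
First cousins share one grandparent pair — two paths of length 4: r = 2·(1/2)^4 = 1/8.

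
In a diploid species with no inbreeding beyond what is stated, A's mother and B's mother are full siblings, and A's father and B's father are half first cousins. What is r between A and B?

With two independent routes of shared ancestry, r is the sum of the two contributions.
A and B are related in two ways: first cousins through their mothers (r = 1/8) and half second cousins through their fathers (r = 1/64).
r = 1/8 + 1/64 = 0.140625.

0.140625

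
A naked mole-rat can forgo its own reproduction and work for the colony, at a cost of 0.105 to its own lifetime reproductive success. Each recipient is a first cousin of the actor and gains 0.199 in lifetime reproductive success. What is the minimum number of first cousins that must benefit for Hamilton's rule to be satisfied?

5

r to a first cousin = 1/8 (first cousins share one grandparent pair — two paths of length 4: r = 2·(1/2)^4 = 1/8).
Hamilton's rule: n·r·B > C  ⇒  n > C/(r·B) = 0.105/(0.125·0.199) = 4.221.
The smallest integer exceeding 4.221 is 5.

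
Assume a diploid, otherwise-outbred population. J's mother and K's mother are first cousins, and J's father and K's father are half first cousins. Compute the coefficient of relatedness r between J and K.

0.046875

Independent pedigree routes through distinct common ancestors add.
J and K are related in two ways: second cousins through their mothers (r = 1/32) and half second cousins through their fathers (r = 1/64).
r = 1/32 + 1/64 = 0.046875.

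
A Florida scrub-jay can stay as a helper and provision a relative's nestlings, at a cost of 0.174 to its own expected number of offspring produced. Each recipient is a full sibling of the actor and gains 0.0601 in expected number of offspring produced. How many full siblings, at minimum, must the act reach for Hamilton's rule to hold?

r to a full sibling = 0.5 (full sibs share both parents — two paths of length 2: r = 2·(1/2)^2 = 1/2).
Hamilton's rule: n·r·B > C  ⇒  n > C/(r·B) = 0.174/(0.5·0.0601) = 5.79.
The smallest integer exceeding 5.79 is 6.

6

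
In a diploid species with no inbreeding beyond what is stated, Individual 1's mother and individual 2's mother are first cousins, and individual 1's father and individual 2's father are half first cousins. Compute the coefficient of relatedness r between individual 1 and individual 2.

Wright's path rule: contributions from independent ancestry routes add.
Individual 1 and individual 2 are related in two ways: second cousins through their mothers (r = 1/32) and half second cousins through their fathers (r = 1/64).
r = 1/32 + 1/64 = 0.046875.

0.046875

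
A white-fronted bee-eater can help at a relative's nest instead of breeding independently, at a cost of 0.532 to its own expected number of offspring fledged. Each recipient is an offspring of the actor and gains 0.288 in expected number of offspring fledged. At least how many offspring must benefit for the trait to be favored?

4

r to an offspring = 1/2 (one parent–offspring link: r = (1/2)^1 = 1/2).
Hamilton's rule: n·r·B > C  ⇒  n > C/(r·B) = 0.532/(0.5·0.288) = 3.694.
The smallest integer exceeding 3.694 is 4.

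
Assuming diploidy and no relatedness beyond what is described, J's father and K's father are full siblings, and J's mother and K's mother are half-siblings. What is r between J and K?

With two independent routes of shared ancestry, r is the sum of the two contributions.
J and K are related in two ways: first cousins through their fathers (r = 1/8) and half first cousins through their mothers (r = 1/16).
r = 1/8 + 1/16 = 3/16 = 0.1875.

0.1875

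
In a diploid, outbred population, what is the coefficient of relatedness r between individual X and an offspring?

0.5

Each parent–offspring link contributes a factor of 1/2, and independent paths through distinct common ancestors add.
One parent–offspring link: r = (1/2)^1 = 1/2.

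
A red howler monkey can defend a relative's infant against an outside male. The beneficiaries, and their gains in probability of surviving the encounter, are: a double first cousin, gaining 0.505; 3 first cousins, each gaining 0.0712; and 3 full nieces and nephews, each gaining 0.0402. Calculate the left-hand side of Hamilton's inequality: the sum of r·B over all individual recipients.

0.1831

r to a double first cousin = 0.25 (double first cousins share both grandparent pairs — four paths of length 4: r = 4·(1/2)^4 = 1/4).
r to a first cousin = 1/8 (first cousins share one grandparent pair — two paths of length 4: r = 2·(1/2)^4 = 1/8).
r to a full niece or nephew = 1/4 (full aunt/uncle↔niece/nephew: two paths of length 3 through the shared grandparent pair: r = 2·(1/2)^3 = 1/4).
Summing one r·B term per recipient: 1·0.25·0.505 + 3·0.125·0.0712 + 3·0.25·0.0402 = 0.1831.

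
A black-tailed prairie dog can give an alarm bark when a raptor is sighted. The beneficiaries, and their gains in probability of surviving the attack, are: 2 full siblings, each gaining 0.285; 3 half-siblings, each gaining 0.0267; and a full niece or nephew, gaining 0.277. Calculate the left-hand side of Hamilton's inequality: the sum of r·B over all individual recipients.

0.374275

r to a full sibling = 1/2 (full sibs share both parents — two paths of length 2: r = 2·(1/2)^2 = 1/2).
r to a half-sibling = 1/4 (half-sibs share one parent — one path of length 2: r = (1/2)^2 = 1/4).
r to a full niece or nephew = 1/4 (full aunt/uncle↔niece/nephew: two paths of length 3 through the shared grandparent pair: r = 2·(1/2)^3 = 1/4).
Summing one r·B term per recipient: 2·0.5·0.285 + 3·0.25·0.0267 + 1·0.25·0.277 = 0.374275.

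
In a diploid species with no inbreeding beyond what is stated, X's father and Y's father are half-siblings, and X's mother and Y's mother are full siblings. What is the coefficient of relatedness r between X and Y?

With two independent routes of shared ancestry, r is the sum of the two contributions.
X and Y are related in two ways: half first cousins through their fathers (r = 1/16) and first cousins through their mothers (r = 1/8).
r = 1/16 + 1/8 = 3/16 = 0.1875.

0.1875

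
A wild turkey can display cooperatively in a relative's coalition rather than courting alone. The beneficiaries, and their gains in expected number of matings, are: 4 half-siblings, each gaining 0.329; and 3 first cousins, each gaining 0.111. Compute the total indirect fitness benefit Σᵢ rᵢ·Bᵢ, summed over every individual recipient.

0.370625

r to a half-sibling = 0.25 (half-sibs share one parent — one path of length 2: r = (1/2)^2 = 1/4).
r to a first cousin = 1/8 (first cousins share one grandparent pair — two paths of length 4: r = 2·(1/2)^4 = 1/8).
Summing one r·B term per recipient: 4·0.25·0.329 + 3·0.125·0.111 = 0.370625.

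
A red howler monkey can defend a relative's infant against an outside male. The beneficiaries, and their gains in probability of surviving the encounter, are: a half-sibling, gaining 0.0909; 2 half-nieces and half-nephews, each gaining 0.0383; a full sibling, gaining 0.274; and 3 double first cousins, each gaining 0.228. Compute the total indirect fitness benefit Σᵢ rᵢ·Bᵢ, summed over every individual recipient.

0.3403

r to a half-sibling = 1/4 (half-sibs share one parent — one path of length 2: r = (1/2)^2 = 1/4).
r to a half-niece or half-nephew = 1/8 (half-aunt/uncle↔niece/nephew: one path of length 3: r = (1/2)^3 = 1/8).
r to a full sibling = 0.5 (full sibs share both parents — two paths of length 2: r = 2·(1/2)^2 = 1/2).
r to a double first cousin = 1/4 (double first cousins share both grandparent pairs — four paths of length 4: r = 4·(1/2)^4 = 1/4).
Summing one r·B term per recipient: 1·0.25·0.0909 + 2·0.125·0.0383 + 1·0.5·0.274 + 3·0.25·0.228 = 0.3403.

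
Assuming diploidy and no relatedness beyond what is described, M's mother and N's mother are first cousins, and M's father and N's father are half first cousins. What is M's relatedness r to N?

0.046875

Relatedness sums over independent paths through distinct common ancestors.
M and N are related in two ways: second cousins through their mothers (r = 1/32) and half second cousins through their fathers (r = 1/64).
r = 1/32 + 1/64 = 3/64 = 0.046875.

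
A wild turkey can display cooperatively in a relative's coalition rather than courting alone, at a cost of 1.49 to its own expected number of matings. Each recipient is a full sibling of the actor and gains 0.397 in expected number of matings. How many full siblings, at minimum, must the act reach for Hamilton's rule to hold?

r to a full sibling = 0.5 (full sibs share both parents — two paths of length 2: r = 2·(1/2)^2 = 1/2).
Hamilton's rule: n·r·B > C  ⇒  n > C/(r·B) = 1.49/(0.5·0.397) = 7.506.
The smallest integer exceeding 7.506 is 8.

8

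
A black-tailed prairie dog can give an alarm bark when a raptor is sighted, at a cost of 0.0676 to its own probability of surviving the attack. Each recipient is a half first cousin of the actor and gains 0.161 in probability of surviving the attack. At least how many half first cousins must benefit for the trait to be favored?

7

r to a half first cousin = 0.0625 (half first cousins share one grandparent — one path of length 4: r = (1/2)^4 = 1/16).
Hamilton's rule: n·r·B > C  ⇒  n > C/(r·B) = 0.0676/(0.0625·0.161) = 6.718.
The smallest integer exceeding 6.718 is 7.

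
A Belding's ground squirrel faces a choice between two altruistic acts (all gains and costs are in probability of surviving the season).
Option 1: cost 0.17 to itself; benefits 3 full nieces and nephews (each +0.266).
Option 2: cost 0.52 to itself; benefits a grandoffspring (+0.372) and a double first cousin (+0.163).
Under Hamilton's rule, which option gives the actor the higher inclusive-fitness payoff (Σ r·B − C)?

Option 1: r to a full niece or nephew = 0.25.
Option 1: Σ r·B − C = (3·0.25·0.266) − 0.17 = 0.0295.
Option 2: r to a grandoffspring = 0.25.
Option 2: r to a double first cousin = 0.25.
Option 2: Σ r·B − C = (1·0.25·0.372 + 1·0.25·0.163) − 0.52 = -0.38625.
Option 1 has the higher net inclusive-fitness payoff.

Option 1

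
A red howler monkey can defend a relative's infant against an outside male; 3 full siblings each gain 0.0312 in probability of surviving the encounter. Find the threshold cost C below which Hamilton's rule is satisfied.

0.0468

r to a full sibling = 0.5 (full sibs share both parents — two paths of length 2: r = 2·(1/2)^2 = 1/2).
Hamilton's rule: n·r·B > C, so the trait is favored while C < n·r·B = 3·0.5·0.0312 = 0.0468.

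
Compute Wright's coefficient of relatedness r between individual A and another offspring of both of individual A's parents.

Each parent–offspring link contributes a factor of 1/2, and independent paths through distinct common ancestors add.
Full sibs share both parents — two paths of length 2: r = 2·(1/2)^2 = 1/2.

0.5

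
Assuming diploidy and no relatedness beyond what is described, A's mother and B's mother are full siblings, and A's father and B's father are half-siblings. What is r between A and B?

0.1875

Wright's path rule: contributions from independent ancestry routes add.
A and B are related in two ways: first cousins through their mothers (r = 1/8) and half first cousins through their fathers (r = 1/16).
r = 1/8 + 1/16 = 0.1875.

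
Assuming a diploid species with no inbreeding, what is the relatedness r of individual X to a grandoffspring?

Each parent–offspring link contributes a factor of 1/2, and independent paths through distinct common ancestors add.
Two parent–offspring links: r = (1/2)^2 = 1/4.

0.25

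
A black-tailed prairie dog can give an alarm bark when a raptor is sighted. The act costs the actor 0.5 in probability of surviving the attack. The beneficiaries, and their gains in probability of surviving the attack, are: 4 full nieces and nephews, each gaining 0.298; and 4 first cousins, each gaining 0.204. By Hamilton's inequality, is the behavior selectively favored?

Hamilton's rule: the trait is favored when the sum of r·B over every recipient exceeds the actor's cost C.
r to a full niece or nephew = 1/4 (full aunt/uncle↔niece/nephew: two paths of length 3 through the shared grandparent pair: r = 2·(1/2)^3 = 1/4).
r to a first cousin = 0.125 (first cousins share one grandparent pair — two paths of length 4: r = 2·(1/2)^4 = 1/8).
Summing one r·B term per recipient: 4·0.25·0.298 + 4·0.125·0.204 = 0.4.
0.4 < 0.5: the indirect benefit is less than the cost.

No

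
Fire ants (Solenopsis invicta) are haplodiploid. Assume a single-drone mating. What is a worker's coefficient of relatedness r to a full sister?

Haplodiploid full sisters inherit their father's entire haploid genome identically (contributing 1/2) and on average half of their mother's contribution (1/2 · 1/2 = 1/4); r = 1/2 + 1/4 = 3/4.

0.75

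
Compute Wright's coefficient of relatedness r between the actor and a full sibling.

0.5

Each parent–offspring link contributes a factor of 1/2, and independent paths through distinct common ancestors add.
Full sibs share both parents — two paths of length 2: r = 2·(1/2)^2 = 1/2.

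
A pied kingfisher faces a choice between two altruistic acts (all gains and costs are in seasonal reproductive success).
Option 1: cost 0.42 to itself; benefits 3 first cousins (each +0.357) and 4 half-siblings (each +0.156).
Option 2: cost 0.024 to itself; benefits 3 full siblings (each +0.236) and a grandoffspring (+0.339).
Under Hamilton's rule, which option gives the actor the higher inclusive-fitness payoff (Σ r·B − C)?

Option 2

Option 1: r to a first cousin = 0.125.
Option 1: r to a half-sibling = 0.25.
Option 1: Σ r·B − C = (3·0.125·0.357 + 4·0.25·0.156) − 0.42 = -0.130125.
Option 2: r to a full sibling = 0.5.
Option 2: r to a grandoffspring = 0.25.
Option 2: Σ r·B − C = (3·0.5·0.236 + 1·0.25·0.339) − 0.024 = 0.41475.
Option 2 has the higher net inclusive-fitness payoff.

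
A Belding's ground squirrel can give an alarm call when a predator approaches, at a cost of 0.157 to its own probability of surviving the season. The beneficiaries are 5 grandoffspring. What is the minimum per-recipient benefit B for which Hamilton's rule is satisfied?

0.1256

r to a grandoffspring = 1/4 (two parent–offspring links: r = (1/2)^2 = 1/4).
Hamilton's rule with n recipients of equal r: n·r·B > C, so B > C/(n·r) = 0.157/(5·0.25) = 0.1256.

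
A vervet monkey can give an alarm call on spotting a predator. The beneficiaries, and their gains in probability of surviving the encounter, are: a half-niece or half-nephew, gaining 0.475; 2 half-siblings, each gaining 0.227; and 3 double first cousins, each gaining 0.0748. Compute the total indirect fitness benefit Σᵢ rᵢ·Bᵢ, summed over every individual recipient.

r to a half-niece or half-nephew = 1/8 (half-aunt/uncle↔niece/nephew: one path of length 3: r = (1/2)^3 = 1/8).
r to a half-sibling = 0.25 (half-sibs share one parent — one path of length 2: r = (1/2)^2 = 1/4).
r to a double first cousin = 1/4 (double first cousins share both grandparent pairs — four paths of length 4: r = 4·(1/2)^4 = 1/4).
Summing one r·B term per recipient: 1·0.125·0.475 + 2·0.25·0.227 + 3·0.25·0.0748 = 0.228975.

0.228975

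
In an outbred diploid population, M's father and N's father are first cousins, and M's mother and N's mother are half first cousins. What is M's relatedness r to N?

0.046875

With two independent routes of shared ancestry, r is the sum of the two contributions.
M and N are related in two ways: second cousins through their fathers (r = 1/32) and half second cousins through their mothers (r = 1/64).
r = 1/32 + 1/64 = 0.046875.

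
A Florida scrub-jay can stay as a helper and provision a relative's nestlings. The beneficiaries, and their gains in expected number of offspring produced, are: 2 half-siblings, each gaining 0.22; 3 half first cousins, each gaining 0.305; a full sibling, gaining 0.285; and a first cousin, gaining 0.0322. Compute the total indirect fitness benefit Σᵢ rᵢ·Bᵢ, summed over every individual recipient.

0.3137125

r to a half-sibling = 1/4 (half-sibs share one parent — one path of length 2: r = (1/2)^2 = 1/4).
r to a half first cousin = 1/16 (half first cousins share one grandparent — one path of length 4: r = (1/2)^4 = 1/16).
r to a full sibling = 1/2 (full sibs share both parents — two paths of length 2: r = 2·(1/2)^2 = 1/2).
r to a first cousin = 1/8 (first cousins share one grandparent pair — two paths of length 4: r = 2·(1/2)^4 = 1/8).
Summing one r·B term per recipient: 2·0.25·0.22 + 3·0.0625·0.305 + 1·0.5·0.285 + 1·0.125·0.0322 = 0.3137125.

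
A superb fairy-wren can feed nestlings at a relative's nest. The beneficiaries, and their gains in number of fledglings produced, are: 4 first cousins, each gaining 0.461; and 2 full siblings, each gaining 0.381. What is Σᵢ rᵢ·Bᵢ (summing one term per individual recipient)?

r to a first cousin = 0.125 (first cousins share one grandparent pair — two paths of length 4: r = 2·(1/2)^4 = 1/8).
r to a full sibling = 0.5 (full sibs share both parents — two paths of length 2: r = 2·(1/2)^2 = 1/2).
Summing one r·B term per recipient: 4·0.125·0.461 + 2·0.5·0.381 = 0.6115.

0.6115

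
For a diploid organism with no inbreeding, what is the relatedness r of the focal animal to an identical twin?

1

Monozygotic twins share every allele identical by descent: r = 1.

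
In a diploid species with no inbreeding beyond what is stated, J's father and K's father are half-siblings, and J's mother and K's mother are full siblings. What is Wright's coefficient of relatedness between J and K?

0.1875

Independent pedigree routes through distinct common ancestors add.
J and K are related in two ways: half first cousins through their fathers (r = 1/16) and first cousins through their mothers (r = 1/8).
r = 1/16 + 1/8 = 3/16 = 0.1875.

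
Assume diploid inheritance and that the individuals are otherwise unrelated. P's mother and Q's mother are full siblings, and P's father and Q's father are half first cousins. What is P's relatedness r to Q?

0.140625

With two independent routes of shared ancestry, r is the sum of the two contributions.
P and Q are related in two ways: first cousins through their mothers (r = 1/8) and half second cousins through their fathers (r = 1/64).
r = 1/8 + 1/64 = 0.140625.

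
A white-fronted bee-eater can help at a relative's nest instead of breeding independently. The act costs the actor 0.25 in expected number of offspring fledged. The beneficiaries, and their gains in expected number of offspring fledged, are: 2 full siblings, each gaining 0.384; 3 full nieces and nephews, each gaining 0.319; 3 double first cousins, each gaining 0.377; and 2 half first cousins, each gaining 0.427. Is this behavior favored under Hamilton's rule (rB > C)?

Hamilton's rule: the trait is favored when the sum of r·B over every recipient exceeds the actor's cost C.
r to a full sibling = 1/2 (full sibs share both parents — two paths of length 2: r = 2·(1/2)^2 = 1/2).
r to a full niece or nephew = 1/4 (full aunt/uncle↔niece/nephew: two paths of length 3 through the shared grandparent pair: r = 2·(1/2)^3 = 1/4).
r to a double first cousin = 1/4 (double first cousins share both grandparent pairs — four paths of length 4: r = 4·(1/2)^4 = 1/4).
r to a half first cousin = 1/16 (half first cousins share one grandparent — one path of length 4: r = (1/2)^4 = 1/16).
Summing one r·B term per recipient: 2·0.5·0.384 + 3·0.25·0.319 + 3·0.25·0.377 + 2·0.0625·0.427 = 0.959375.
0.959375 > 0.25: the indirect benefit exceeds the cost.

Yes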